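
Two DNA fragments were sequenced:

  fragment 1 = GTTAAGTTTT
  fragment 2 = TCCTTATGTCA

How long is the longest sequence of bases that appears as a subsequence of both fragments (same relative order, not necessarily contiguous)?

Let dp[i][j] be the LCS length of the first i bases of fragment 1 and the first j bases of fragment 2. dp[i][j] = dp[i-1][j-1]+1 when the i-th and j-th bases match, else max(dp[i-1][j], dp[i][j-1]).
    ·  T  C  C  T  T  A  T  G  T  C  A
 ·  0  0  0  0  0  0  0  0  0  0  0  0
 G  0  0  0  0  0  0  0  0  1  1  1  1
 T  0  1  1  1  1  1  1  1  1  2  2  2
 T  0  1  1  1  2  2  2  2  2  2  2  2
 A  0  1  1  1  2  2  3  3  3  3  3  3
 A  0  1  1  1  2  2  3  3  3  3  3  4
 G  0  1  1  1  2  2  3  3  4  4  4  4
 T  0  1  1  1  2  3  3  4  4  5  5  5
 T  0  1  1  1  2  3  3  4  4  5  5  5
 T  0  1  1  1  2  3  3  4  4  5  5  5
 T  0  1  1  1  2  3  3  4  4  5  5  5
dp[10][11] = 5. One LCS (by backtracking along matches): TTAGT.

5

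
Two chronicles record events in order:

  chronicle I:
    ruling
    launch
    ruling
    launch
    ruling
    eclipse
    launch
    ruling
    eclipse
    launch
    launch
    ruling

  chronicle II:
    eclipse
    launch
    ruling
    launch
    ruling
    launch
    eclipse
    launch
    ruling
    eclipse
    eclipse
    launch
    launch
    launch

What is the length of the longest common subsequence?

10

One common subsequence of length 10: ruling [1,3], then launch [2,4], then ruling [3,5], then launch [4,6], then eclipse [6,7], then launch [7,8], then ruling [8,9], then eclipse [9,11], then launch [10,13], then launch [11,14]. dp[12][14] = 10 confirms this is the maximum.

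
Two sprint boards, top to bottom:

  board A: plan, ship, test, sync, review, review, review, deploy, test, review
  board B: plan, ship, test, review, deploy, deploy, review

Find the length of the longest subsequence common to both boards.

Pick plan at board A[1]=board B[1], ship at board A[2]=board B[2], test at board A[3]=board B[3], review at board A[5]=board B[4], deploy at board A[8]=board B[6], review at board A[10]=board B[7]; all 6 tasks appear in both, in order, and the DP table's final entry dp[10][7] is also 6, so no common subsequence is longer.

6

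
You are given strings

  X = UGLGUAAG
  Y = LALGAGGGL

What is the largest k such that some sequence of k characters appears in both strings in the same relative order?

One common subsequence of length 4: L [3,3] → G [4,4] → A [6,5] → G [8,8], and the DP table's final entry dp[8][9] is also 4, so no common subsequence is longer.

4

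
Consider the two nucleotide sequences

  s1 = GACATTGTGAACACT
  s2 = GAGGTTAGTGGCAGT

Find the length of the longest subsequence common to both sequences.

Pick G (s1 #1, s2 #1), then A (s1 #2, s2 #2), then T (s1 #5, s2 #5), then T (s1 #6, s2 #6), then G (s1 #7, s2 #8), then T (s1 #8, s2 #9), then G (s1 #9, s2 #11), then C (s1 #12, s2 #12), then A (s1 #13, s2 #13), then T (s1 #15, s2 #15); all 10 bases appear in both, in order. Since dp[15][15] = 10, nothing longer is possible.

10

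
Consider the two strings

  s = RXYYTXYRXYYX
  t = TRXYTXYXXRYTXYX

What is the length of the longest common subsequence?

Taking R at s[1]=t[2], X at s[2]=t[3], Y at s[4]=t[4], T at s[5]=t[5], X at s[6]=t[6], Y at s[7]=t[7], R at s[8]=t[10], X at s[9]=t[13], Y at s[11]=t[14], X at s[12]=t[15] gives a common subsequence of length 10. Since dp[12][15] = 10, nothing longer is possible.

10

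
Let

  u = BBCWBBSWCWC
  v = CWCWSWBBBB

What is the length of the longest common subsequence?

One common subsequence of length 4: B [1,7], then B [2,8], then B [5,9], then B [6,10]. dp[11][10] = 4 confirms this is the maximum.

4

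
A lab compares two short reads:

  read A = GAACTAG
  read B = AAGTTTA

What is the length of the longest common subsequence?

One common subsequence of length 4: A (read A #2, read B #1), then A (read A #3, read B #2), then T (read A #5, read B #6), then A (read A #6, read B #7). The LCS DP gives dp[7][7] = 4, so this is optimal.

4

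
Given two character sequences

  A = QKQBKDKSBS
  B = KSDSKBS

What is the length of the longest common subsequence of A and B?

5

Match K (A #2, B #1); then D (A #6, B #3); then K (A #7, B #5); then B (A #9, B #6); then S (A #10, B #7) — 5 characters in the same relative order in both. The LCS DP gives dp[10][7] = 5, so this is optimal.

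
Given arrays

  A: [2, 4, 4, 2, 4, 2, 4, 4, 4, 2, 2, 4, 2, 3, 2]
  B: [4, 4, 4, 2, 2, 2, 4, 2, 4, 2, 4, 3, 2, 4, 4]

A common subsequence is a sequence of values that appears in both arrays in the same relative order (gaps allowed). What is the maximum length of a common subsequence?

Match 4 at A[2]=B[2], then 4 at A[3]=B[3], then 2 at A[4]=B[6], then 4 at A[5]=B[7], then 2 at A[6]=B[8], then 4 at A[9]=B[9], then 2 at A[11]=B[10], then 4 at A[12]=B[11], then 3 at A[14]=B[12], then 2 at A[15]=B[13] — 10 values in the same relative order in both, and the DP table's final entry dp[15][15] is also 10, so no common subsequence is longer.

10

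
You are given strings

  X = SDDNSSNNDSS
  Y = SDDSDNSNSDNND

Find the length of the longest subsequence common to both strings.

9

Let dp[i][j] be the LCS length of the first i characters of X and the first j characters of Y. dp[i][j] = dp[i-1][j-1]+1 when the i-th and j-th characters match, else max(dp[i-1][j], dp[i][j-1]).
    ·  S  D  D  S  D  N  S  N  S  D  N  N  D
 ·  0  0  0  0  0  0  0  0  0  0  0  0  0  0
 S  0  1  1  1  1  1  1  1  1  1  1  1  1  1
 D  0  1  2  2  2  2  2  2  2  2  2  2  2  2
 D  0  1  2  3  3  3  3  3  3  3  3  3  3  3
 N  0  1  2  3  3  3  4  4  4  4  4  4  4  4
 S  0  1  2  3  4  4  4  5  5  5  5  5  5  5
 S  0  1  2  3  4  4  4  5  5  6  6  6  6  6
 N  0  1  2  3  4  4  5  5  6  6  6  7  7  7
 N  0  1  2  3  4  4  5  5  6  6  6  7  8  8
 D  0  1  2  3  4  5  5  5  6  6  7  7  8  9
 S  0  1  2  3  4  5  5  6  6  7  7  7  8  9
 S  0  1  2  3  4  5  5  6  6  7  7  7  8  9
dp[11][13] = 9. One LCS (by backtracking along matches): SDDNSSNND.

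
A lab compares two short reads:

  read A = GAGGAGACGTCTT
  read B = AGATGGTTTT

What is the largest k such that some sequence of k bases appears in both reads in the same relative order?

8

Taking A [2,1] → G [4,2] → A [5,3] → G [6,5] → G [9,6] → T [10,8] → T [12,9] → T [13,10] gives a common subsequence of length 8. dp[13][10] = 8 confirms this is the maximum.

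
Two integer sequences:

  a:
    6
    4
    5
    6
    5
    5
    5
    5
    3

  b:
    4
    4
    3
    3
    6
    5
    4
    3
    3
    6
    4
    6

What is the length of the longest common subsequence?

4

Taking 4 at a[2]=b[2], then 6 at a[4]=b[5], then 5 at a[5]=b[6], then 3 at a[9]=b[9] gives a common subsequence of length 4. dp[9][12] = 4 confirms this is the maximum.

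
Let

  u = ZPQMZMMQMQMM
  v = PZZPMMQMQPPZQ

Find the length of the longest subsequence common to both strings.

Match Z at u[1]=v[3] → P at u[2]=v[4] → M at u[4]=v[5] → M at u[6]=v[6] → M at u[7]=v[8] → Q at u[8]=v[9] → Q at u[10]=v[13] — 7 characters in the same relative order in both. dp[12][13] = 7 confirms this is the maximum.

7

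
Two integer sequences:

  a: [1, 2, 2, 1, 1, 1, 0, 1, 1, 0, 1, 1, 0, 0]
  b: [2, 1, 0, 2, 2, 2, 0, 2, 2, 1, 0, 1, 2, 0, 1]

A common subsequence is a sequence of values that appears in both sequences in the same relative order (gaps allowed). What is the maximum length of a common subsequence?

One common subsequence of length 8: 1 (a #1, b #2); then 2 (a #2, b #8); then 2 (a #3, b #9); then 1 (a #6, b #10); then 0 (a #7, b #11); then 1 (a #8, b #12); then 0 (a #10, b #14); then 1 (a #12, b #15), and the DP table's final entry dp[14][15] is also 8, so no common subsequence is longer.

8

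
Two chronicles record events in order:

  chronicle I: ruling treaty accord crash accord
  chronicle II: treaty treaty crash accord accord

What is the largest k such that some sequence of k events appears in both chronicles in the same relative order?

3

Pick treaty [2,2] → accord [3,4] → accord [5,5]; all 3 events appear in both, in order. Since dp[5][5] = 3, nothing longer is possible.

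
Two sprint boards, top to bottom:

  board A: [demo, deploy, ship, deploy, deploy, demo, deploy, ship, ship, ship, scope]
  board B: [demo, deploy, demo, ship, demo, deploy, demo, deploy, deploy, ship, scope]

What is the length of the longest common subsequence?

8

Pick demo at board A[1]=board B[1], deploy at board A[2]=board B[2], ship at board A[3]=board B[4], deploy at board A[4]=board B[6], deploy at board A[5]=board B[8], deploy at board A[7]=board B[9], ship at board A[10]=board B[10], scope at board A[11]=board B[11]; all 8 tasks appear in both, in order. Since dp[11][11] = 8, nothing longer is possible.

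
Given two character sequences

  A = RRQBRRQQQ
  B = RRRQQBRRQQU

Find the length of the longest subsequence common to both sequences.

8

One common subsequence of length 8: R (A #1, B #2); then R (A #2, B #3); then Q (A #3, B #5); then B (A #4, B #6); then R (A #5, B #7); then R (A #6, B #8); then Q (A #7, B #9); then Q (A #8, B #10). dp[9][11] = 8 confirms this is the maximum.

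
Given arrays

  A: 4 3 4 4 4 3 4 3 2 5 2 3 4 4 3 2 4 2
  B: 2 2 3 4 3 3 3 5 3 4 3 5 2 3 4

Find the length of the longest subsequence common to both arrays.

10

Taking 4 (A #1, B #4), then 3 (A #2, B #5), then 3 (A #6, B #6), then 3 (A #8, B #7), then 5 (A #10, B #8), then 3 (A #12, B #9), then 4 (A #14, B #10), then 3 (A #15, B #11), then 2 (A #16, B #13), then 4 (A #17, B #15) gives a common subsequence of length 10. dp[18][15] = 10 confirms this is the maximum.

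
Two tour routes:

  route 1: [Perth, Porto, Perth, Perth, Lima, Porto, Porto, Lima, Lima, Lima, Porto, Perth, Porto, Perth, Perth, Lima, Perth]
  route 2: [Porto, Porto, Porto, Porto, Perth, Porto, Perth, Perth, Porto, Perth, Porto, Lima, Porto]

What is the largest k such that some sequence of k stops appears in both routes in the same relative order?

One common subsequence of length 9: Porto [2,1], then Porto [6,2], then Porto [7,3], then Porto [11,4], then Perth [12,5], then Porto [13,6], then Perth [14,8], then Perth [15,10], then Lima [16,12]. Since dp[17][13] = 9, nothing longer is possible.

9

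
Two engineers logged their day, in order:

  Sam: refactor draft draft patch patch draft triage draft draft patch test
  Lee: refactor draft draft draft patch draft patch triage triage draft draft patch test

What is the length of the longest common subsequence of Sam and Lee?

10

Pick refactor at Sam[1]=Lee[1] → draft at Sam[2]=Lee[3] → draft at Sam[3]=Lee[4] → patch at Sam[4]=Lee[5] → patch at Sam[5]=Lee[7] → triage at Sam[7]=Lee[9] → draft at Sam[8]=Lee[10] → draft at Sam[9]=Lee[11] → patch at Sam[10]=Lee[12] → test at Sam[11]=Lee[13]; all 10 tasks appear in both, in order, and the DP table's final entry dp[11][13] is also 10, so no common subsequence is longer.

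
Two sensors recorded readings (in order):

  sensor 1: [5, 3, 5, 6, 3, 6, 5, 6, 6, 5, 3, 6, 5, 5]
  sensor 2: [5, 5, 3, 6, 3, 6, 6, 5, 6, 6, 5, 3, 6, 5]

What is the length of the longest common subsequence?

One common subsequence of length 12: 5 [1,2] → 3 [2,3] → 6 [4,4] → 3 [5,5] → 6 [6,7] → 5 [7,8] → 6 [8,9] → 6 [9,10] → 5 [10,11] → 3 [11,12] → 6 [12,13] → 5 [14,14], and the DP table's final entry dp[14][14] is also 12, so no common subsequence is longer.

12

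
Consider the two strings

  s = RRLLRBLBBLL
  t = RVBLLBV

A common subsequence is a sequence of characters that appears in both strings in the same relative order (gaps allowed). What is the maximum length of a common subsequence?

4

Let dp[i][j] be the LCS length of the first i characters of s and the first j characters of t. dp[i][j] = dp[i-1][j-1]+1 when the i-th and j-th characters match, else max(dp[i-1][j], dp[i][j-1]).
    ·  R  V  B  L  L  B  V
 ·  0  0  0  0  0  0  0  0
 R  0  1  1  1  1  1  1  1
 R  0  1  1  1  1  1  1  1
 L  0  1  1  1  2  2  2  2
 L  0  1  1  1  2  3  3  3
 R  0  1  1  1  2  3  3  3
 B  0  1  1  2  2  3  4  4
 L  0  1  1  2  3  3  4  4
 B  0  1  1  2  3  3  4  4
 B  0  1  1  2  3  3  4  4
 L  0  1  1  2  3  4  4  4
 L  0  1  1  2  3  4  4  4
dp[11][7] = 4. One LCS (by backtracking along matches): RLLB.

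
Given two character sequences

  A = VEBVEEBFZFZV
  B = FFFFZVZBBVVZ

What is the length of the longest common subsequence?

4

Let dp[i][j] be the LCS length of the first i characters of A and the first j characters of B. dp[i][j] = dp[i-1][j-1]+1 when the i-th and j-th characters match, else max(dp[i-1][j], dp[i][j-1]).
    ·  F  F  F  F  Z  V  Z  B  B  V  V  Z
 ·  0  0  0  0  0  0  0  0  0  0  0  0  0
 V  0  0  0  0  0  0  1  1  1  1  1  1  1
 E  0  0  0  0  0  0  1  1  1  1  1  1  1
 B  0  0  0  0  0  0  1  1  2  2  2  2  2
 V  0  0  0  0  0  0  1  1  2  2  3  3  3
 E  0  0  0  0  0  0  1  1  2  2  3  3  3
 E  0  0  0  0  0  0  1  1  2  2  3  3  3
 B  0  0  0  0  0  0  1  1  2  3  3  3  3
 F  0  1  1  1  1  1  1  1  2  3  3  3  3
 Z  0  1  1  1  1  2  2  2  2  3  3  3  4
 F  0  1  2  2  2  2  2  2  2  3  3  3  4
 Z  0  1  2  2  2  3  3  3  3  3  3  3  4
 V  0  1  2  2  2  3  4  4  4  4  4  4  4
dp[12][12] = 4. One LCS (by backtracking along matches): VBVZ.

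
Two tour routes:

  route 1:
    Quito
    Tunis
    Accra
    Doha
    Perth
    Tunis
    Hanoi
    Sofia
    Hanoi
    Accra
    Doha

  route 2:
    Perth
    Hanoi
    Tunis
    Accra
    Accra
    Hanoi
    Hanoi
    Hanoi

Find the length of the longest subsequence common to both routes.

4

One common subsequence of length 4: Tunis at route 1[2]=route 2[3], then Accra at route 1[3]=route 2[5], then Hanoi at route 1[7]=route 2[7], then Hanoi at route 1[9]=route 2[8]. The LCS DP gives dp[11][8] = 4, so this is optimal.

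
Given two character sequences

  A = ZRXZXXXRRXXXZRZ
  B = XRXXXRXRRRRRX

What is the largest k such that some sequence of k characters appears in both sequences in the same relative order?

Taking R (A #2, B #2), X (A #3, B #3), X (A #5, B #4), X (A #6, B #5), X (A #7, B #7), R (A #8, B #11), R (A #9, B #12), X (A #12, B #13) gives a common subsequence of length 8. dp[15][13] = 8 confirms this is the maximum.

8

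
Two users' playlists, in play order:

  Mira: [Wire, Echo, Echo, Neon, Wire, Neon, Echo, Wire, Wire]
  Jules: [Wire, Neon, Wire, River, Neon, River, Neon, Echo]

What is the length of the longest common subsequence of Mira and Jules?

Taking Wire [1,1]; then Neon [4,2]; then Wire [5,3]; then Neon [6,7]; then Echo [7,8] gives a common subsequence of length 5. Since dp[9][8] = 5, nothing longer is possible.

5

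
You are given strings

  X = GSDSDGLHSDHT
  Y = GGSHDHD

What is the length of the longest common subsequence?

5

One common subsequence of length 5: G [1,2], S [2,3], D [5,5], H [8,6], D [10,7], and the DP table's final entry dp[12][7] is also 5, so no common subsequence is longer.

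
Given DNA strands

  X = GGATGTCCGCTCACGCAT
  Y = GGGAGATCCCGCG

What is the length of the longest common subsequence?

Taking G [1,2]; then G [2,3]; then A [3,4]; then G [5,5]; then T [6,7]; then C [7,9]; then C [8,10]; then G [9,11]; then C [14,12]; then G [15,13] gives a common subsequence of length 10. The LCS DP gives dp[18][13] = 10, so this is optimal.

10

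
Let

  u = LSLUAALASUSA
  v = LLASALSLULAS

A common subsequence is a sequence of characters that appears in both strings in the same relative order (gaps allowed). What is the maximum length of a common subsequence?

8

Let dp[i][j] be the LCS length of the first i characters of u and the first j characters of v. dp[i][j] = dp[i-1][j-1]+1 when the i-th and j-th characters match, else max(dp[i-1][j], dp[i][j-1]).
    ·  L  L  A  S  A  L  S  L  U  L  A  S
 ·  0  0  0  0  0  0  0  0  0  0  0  0  0
 L  0  1  1  1  1  1  1  1  1  1  1  1  1
 S  0  1  1  1  2  2  2  2  2  2  2  2  2
 L  0  1  2  2  2  2  3  3  3  3  3  3  3
 U  0  1  2  2  2  2  3  3  3  4  4  4  4
 A  0  1  2  3  3  3  3  3  3  4  4  5  5
 A  0  1  2  3  3  4  4  4  4  4  4  5  5
 L  0  1  2  3  3  4  5  5  5  5  5  5  5
 A  0  1  2  3  3  4  5  5  5  5  5  6  6
 S  0  1  2  3  4  4  5  6  6  6  6  6  7
 U  0  1  2  3  4  4  5  6  6  7  7  7  7
 S  0  1  2  3  4  4  5  6  6  7  7  7  8
 A  0  1  2  3  4  5  5  6  6  7  7  8  8
dp[12][12] = 8. One LCS (by backtracking along matches): LLAALSUS.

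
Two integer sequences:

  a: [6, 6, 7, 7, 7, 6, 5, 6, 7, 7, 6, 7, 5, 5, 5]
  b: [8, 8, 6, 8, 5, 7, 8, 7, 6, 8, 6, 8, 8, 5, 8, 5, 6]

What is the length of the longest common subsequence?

7

Pick 6 [1,3], then 7 [3,6], then 7 [5,8], then 6 [6,9], then 6 [8,11], then 5 [13,14], then 5 [14,16]; all 7 values appear in both, in order, and the DP table's final entry dp[15][17] is also 7, so no common subsequence is longer.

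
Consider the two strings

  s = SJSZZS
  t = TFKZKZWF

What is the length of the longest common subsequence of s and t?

Match Z (s #4, t #4), then Z (s #5, t #6) — 2 characters in the same relative order in both. Since dp[6][8] = 2, nothing longer is possible.

2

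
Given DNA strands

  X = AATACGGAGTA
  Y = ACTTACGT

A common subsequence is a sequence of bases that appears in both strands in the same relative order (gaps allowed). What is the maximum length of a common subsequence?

6

Let dp[i][j] be the LCS length of the first i bases of X and the first j bases of Y. dp[i][j] = dp[i-1][j-1]+1 when the i-th and j-th bases match, else max(dp[i-1][j], dp[i][j-1]).
    ·  A  C  T  T  A  C  G  T
 ·  0  0  0  0  0  0  0  0  0
 A  0  1  1  1  1  1  1  1  1
 A  0  1  1  1  1  2  2  2  2
 T  0  1  1  2  2  2  2  2  3
 A  0  1  1  2  2  3  3  3  3
 C  0  1  2  2  2  3  4  4  4
 G  0  1  2  2  2  3  4  5  5
 G  0  1  2  2  2  3  4  5  5
 A  0  1  2  2  2  3  4  5  5
 G  0  1  2  2  2  3  4  5  5
 T  0  1  2  3  3  3  4  5  6
 A  0  1  2  3  3  4  4  5  6
dp[11][8] = 6. One LCS (by backtracking along matches): ATACGT.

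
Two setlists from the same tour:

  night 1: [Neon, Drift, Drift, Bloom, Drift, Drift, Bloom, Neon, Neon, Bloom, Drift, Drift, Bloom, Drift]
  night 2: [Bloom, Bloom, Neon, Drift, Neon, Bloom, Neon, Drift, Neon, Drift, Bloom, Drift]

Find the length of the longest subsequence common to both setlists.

9

Pick Bloom at night 1[4]=night 2[1] → Bloom at night 1[7]=night 2[2] → Neon at night 1[8]=night 2[3] → Neon at night 1[9]=night 2[5] → Bloom at night 1[10]=night 2[6] → Drift at night 1[11]=night 2[8] → Drift at night 1[12]=night 2[10] → Bloom at night 1[13]=night 2[11] → Drift at night 1[14]=night 2[12]; all 9 songs appear in both, in order. dp[14][12] = 9 confirms this is the maximum.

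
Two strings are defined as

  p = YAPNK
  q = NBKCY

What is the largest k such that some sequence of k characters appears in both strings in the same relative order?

Let dp[i][j] be the LCS length of the first i characters of p and the first j characters of q. dp[i][j] = dp[i-1][j-1]+1 when the i-th and j-th characters match, else max(dp[i-1][j], dp[i][j-1]).
    ·  N  B  K  C  Y
 ·  0  0  0  0  0  0
 Y  0  0  0  0  0  1
 A  0  0  0  0  0  1
 P  0  0  0  0  0  1
 N  0  1  1  1  1  1
 K  0  1  1  2  2  2
dp[5][5] = 2. One LCS (by backtracking along matches): NK.

2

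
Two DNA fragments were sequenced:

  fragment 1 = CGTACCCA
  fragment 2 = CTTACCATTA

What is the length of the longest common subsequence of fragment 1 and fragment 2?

6

One common subsequence of length 6: C at fragment 1[1]=fragment 2[1], then T at fragment 1[3]=fragment 2[3], then A at fragment 1[4]=fragment 2[4], then C at fragment 1[5]=fragment 2[5], then C at fragment 1[6]=fragment 2[6], then A at fragment 1[8]=fragment 2[10]. The LCS DP gives dp[8][10] = 6, so this is optimal.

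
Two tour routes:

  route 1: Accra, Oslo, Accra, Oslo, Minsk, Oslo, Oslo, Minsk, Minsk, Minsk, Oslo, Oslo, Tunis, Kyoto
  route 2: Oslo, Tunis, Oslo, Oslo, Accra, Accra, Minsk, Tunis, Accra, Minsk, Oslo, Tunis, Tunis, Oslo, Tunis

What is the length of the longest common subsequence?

Taking Oslo at route 1[2]=route 2[1], then Oslo at route 1[4]=route 2[3], then Oslo at route 1[6]=route 2[4], then Minsk at route 1[8]=route 2[7], then Minsk at route 1[10]=route 2[10], then Oslo at route 1[11]=route 2[11], then Oslo at route 1[12]=route 2[14], then Tunis at route 1[13]=route 2[15] gives a common subsequence of length 8. Since dp[14][15] = 8, nothing longer is possible.

8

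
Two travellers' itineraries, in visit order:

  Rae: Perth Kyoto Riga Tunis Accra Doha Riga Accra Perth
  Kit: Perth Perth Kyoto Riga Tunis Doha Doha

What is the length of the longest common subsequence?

One common subsequence of length 5: Perth [1,2]; then Kyoto [2,3]; then Riga [3,4]; then Tunis [4,5]; then Doha [6,7]. dp[9][7] = 5 confirms this is the maximum.

5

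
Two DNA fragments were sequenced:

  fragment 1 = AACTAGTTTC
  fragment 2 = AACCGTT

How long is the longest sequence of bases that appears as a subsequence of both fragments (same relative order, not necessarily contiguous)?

6

Let dp[i][j] be the LCS length of the first i bases of fragment 1 and the first j bases of fragment 2. dp[i][j] = dp[i-1][j-1]+1 when the i-th and j-th bases match, else max(dp[i-1][j], dp[i][j-1]).
    ·  A  A  C  C  G  T  T
 ·  0  0  0  0  0  0  0  0
 A  0  1  1  1  1  1  1  1
 A  0  1  2  2  2  2  2  2
 C  0  1  2  3  3  3  3  3
 T  0  1  2  3  3  3  4  4
 A  0  1  2  3  3  3  4  4
 G  0  1  2  3  3  4  4  4
 T  0  1  2  3  3  4  5  5
 T  0  1  2  3  3  4  5  6
 T  0  1  2  3  3  4  5  6
 C  0  1  2  3  4  4  5  6
dp[10][7] = 6. One LCS (by backtracking along matches): AACGTT.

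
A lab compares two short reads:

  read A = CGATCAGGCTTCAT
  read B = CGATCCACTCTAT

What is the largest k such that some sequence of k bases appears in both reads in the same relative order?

11

Taking C [1,1] → G [2,2] → A [3,3] → T [4,4] → C [5,6] → A [6,7] → C [9,8] → T [10,9] → T [11,11] → A [13,12] → T [14,13] gives a common subsequence of length 11. Since dp[14][13] = 11, nothing longer is possible.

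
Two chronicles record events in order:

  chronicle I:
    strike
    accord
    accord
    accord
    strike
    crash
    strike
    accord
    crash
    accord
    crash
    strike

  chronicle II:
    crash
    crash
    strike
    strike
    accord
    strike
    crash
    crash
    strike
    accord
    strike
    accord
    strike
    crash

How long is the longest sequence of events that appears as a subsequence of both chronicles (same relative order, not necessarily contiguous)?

Taking strike at chronicle I[1]=chronicle II[4], accord at chronicle I[4]=chronicle II[5], strike at chronicle I[5]=chronicle II[6], crash at chronicle I[6]=chronicle II[8], strike at chronicle I[7]=chronicle II[9], accord at chronicle I[8]=chronicle II[10], accord at chronicle I[10]=chronicle II[12], crash at chronicle I[11]=chronicle II[14] gives a common subsequence of length 8. Since dp[12][14] = 8, nothing longer is possible.

8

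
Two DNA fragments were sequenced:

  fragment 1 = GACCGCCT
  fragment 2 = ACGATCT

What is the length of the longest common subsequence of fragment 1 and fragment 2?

5

Let dp[i][j] be the LCS length of the first i bases of fragment 1 and the first j bases of fragment 2. dp[i][j] = dp[i-1][j-1]+1 when the i-th and j-th bases match, else max(dp[i-1][j], dp[i][j-1]).
    ·  A  C  G  A  T  C  T
 ·  0  0  0  0  0  0  0  0
 G  0  0  0  1  1  1  1  1
 A  0  1  1  1  2  2  2  2
 C  0  1  2  2  2  2  3  3
 C  0  1  2  2  2  2  3  3
 G  0  1  2  3  3  3  3  3
 C  0  1  2  3  3  3  4  4
 C  0  1  2  3  3  3  4  4
 T  0  1  2  3  3  4  4  5
dp[8][7] = 5. One LCS (by backtracking along matches): ACGCT.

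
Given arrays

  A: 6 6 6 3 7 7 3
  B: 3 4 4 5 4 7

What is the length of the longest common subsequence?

Pick 3 (A #4, B #1), then 7 (A #6, B #6); all 2 values appear in both, in order. Since dp[7][6] = 2, nothing longer is possible.

2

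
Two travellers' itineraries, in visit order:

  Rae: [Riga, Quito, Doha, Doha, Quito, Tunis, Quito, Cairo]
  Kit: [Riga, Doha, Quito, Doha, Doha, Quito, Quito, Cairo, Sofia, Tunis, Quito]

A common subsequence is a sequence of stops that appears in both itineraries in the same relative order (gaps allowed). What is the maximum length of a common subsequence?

7

Taking Riga at Rae[1]=Kit[1], Quito at Rae[2]=Kit[3], Doha at Rae[3]=Kit[4], Doha at Rae[4]=Kit[5], Quito at Rae[5]=Kit[7], Tunis at Rae[6]=Kit[10], Quito at Rae[7]=Kit[11] gives a common subsequence of length 7. dp[8][11] = 7 confirms this is the maximum.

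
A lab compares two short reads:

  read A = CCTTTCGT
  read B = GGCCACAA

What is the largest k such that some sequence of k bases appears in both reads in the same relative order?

Taking C at read A[1]=read B[3] → C at read A[2]=read B[4] → C at read A[6]=read B[6] gives a common subsequence of length 3. The LCS DP gives dp[8][8] = 3, so this is optimal.

3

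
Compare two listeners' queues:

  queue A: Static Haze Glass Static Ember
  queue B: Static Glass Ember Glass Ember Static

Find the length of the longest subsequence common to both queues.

One common subsequence of length 3: Static at queue A[1]=queue B[1]; then Glass at queue A[3]=queue B[4]; then Static at queue A[4]=queue B[6], and the DP table's final entry dp[5][6] is also 3, so no common subsequence is longer.

3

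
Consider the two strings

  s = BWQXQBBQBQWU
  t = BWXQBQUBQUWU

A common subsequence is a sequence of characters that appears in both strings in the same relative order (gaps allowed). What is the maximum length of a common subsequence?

Let dp[i][j] be the LCS length of the first i characters of s and the first j characters of t. dp[i][j] = dp[i-1][j-1]+1 when the i-th and j-th characters match, else max(dp[i-1][j], dp[i][j-1]).
    ·  B  W  X  Q  B  Q  U  B  Q  U  W  U
 ·  0  0  0  0  0  0  0  0  0  0  0  0  0
 B  0  1  1  1  1  1  1  1  1  1  1  1  1
 W  0  1  2  2  2  2  2  2  2  2  2  2  2
 Q  0  1  2  2  3  3  3  3  3  3  3  3  3
 X  0  1  2  3  3  3  3  3  3  3  3  3  3
 Q  0  1  2  3  4  4  4  4  4  4  4  4  4
 B  0  1  2  3  4  5  5  5  5  5  5  5  5
 B  0  1  2  3  4  5  5  5  6  6  6  6  6
 Q  0  1  2  3  4  5  6  6  6  7  7  7  7
 B  0  1  2  3  4  5  6  6  7  7  7  7  7
 Q  0  1  2  3  4  5  6  6  7  8  8  8  8
 W  0  1  2  3  4  5  6  6  7  8  8  9  9
 U  0  1  2  3  4  5  6  7  7  8  9  9 10
dp[12][12] = 10. One LCS (by backtracking along matches): BWXQBQBQWU.

10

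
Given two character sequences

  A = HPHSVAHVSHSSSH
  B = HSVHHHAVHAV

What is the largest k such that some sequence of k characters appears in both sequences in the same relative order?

One common subsequence of length 6: H (A #3, B #1); then S (A #4, B #2); then V (A #5, B #3); then A (A #6, B #7); then H (A #7, B #9); then V (A #8, B #11). Since dp[14][11] = 6, nothing longer is possible.

6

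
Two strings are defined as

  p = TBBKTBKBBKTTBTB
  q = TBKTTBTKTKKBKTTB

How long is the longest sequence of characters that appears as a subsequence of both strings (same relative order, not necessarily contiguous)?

Pick T (p #1, q #1) → B (p #2, q #2) → B (p #3, q #6) → K (p #4, q #8) → T (p #5, q #9) → K (p #7, q #11) → B (p #9, q #12) → K (p #10, q #13) → T (p #12, q #14) → T (p #14, q #15) → B (p #15, q #16); all 11 characters appear in both, in order. dp[15][16] = 11 confirms this is the maximum.

11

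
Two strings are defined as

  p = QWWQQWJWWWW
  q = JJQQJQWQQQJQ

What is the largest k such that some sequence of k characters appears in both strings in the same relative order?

One common subsequence of length 5: Q at p[1]=q[6], then W at p[2]=q[7], then Q at p[4]=q[9], then Q at p[5]=q[10], then J at p[7]=q[11]. Since dp[11][12] = 5, nothing longer is possible.

5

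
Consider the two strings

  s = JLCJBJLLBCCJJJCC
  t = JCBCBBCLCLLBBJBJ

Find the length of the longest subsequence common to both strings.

8

Pick J (s #1, t #1), L (s #2, t #8), C (s #3, t #9), L (s #7, t #10), L (s #8, t #11), B (s #9, t #13), J (s #12, t #14), J (s #14, t #16); all 8 characters appear in both, in order. Since dp[16][16] = 8, nothing longer is possible.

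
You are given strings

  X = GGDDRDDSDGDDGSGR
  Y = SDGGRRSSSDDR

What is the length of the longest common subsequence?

Taking G at X[1]=Y[3]; then G at X[2]=Y[4]; then R at X[5]=Y[6]; then S at X[8]=Y[9]; then D at X[11]=Y[10]; then D at X[12]=Y[11]; then R at X[16]=Y[12] gives a common subsequence of length 7. The LCS DP gives dp[16][12] = 7, so this is optimal.

7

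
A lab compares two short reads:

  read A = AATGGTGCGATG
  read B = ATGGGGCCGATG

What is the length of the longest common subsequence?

Pick A [2,1], then T [3,2], then G [4,4], then G [5,5], then G [7,6], then C [8,8], then G [9,9], then A [10,10], then T [11,11], then G [12,12]; all 10 bases appear in both, in order. The LCS DP gives dp[12][12] = 10, so this is optimal.

10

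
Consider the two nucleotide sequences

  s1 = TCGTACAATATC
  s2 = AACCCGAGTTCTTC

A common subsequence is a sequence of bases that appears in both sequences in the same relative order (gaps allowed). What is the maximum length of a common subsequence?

7

One common subsequence of length 7: C at s1[2]=s2[5], G at s1[3]=s2[8], T at s1[4]=s2[10], C at s1[6]=s2[11], T at s1[9]=s2[12], T at s1[11]=s2[13], C at s1[12]=s2[14]. dp[12][14] = 7 confirms this is the maximum.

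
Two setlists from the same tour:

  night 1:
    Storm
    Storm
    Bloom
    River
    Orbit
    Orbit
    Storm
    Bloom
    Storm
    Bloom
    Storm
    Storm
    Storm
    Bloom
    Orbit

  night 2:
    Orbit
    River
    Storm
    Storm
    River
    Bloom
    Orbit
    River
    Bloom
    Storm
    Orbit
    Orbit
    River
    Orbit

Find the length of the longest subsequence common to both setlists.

Pick Storm (night 1 #1, night 2 #3), Storm (night 1 #2, night 2 #4), Bloom (night 1 #3, night 2 #6), River (night 1 #4, night 2 #8), Orbit (night 1 #5, night 2 #11), Orbit (night 1 #6, night 2 #12), Orbit (night 1 #15, night 2 #14); all 7 songs appear in both, in order, and the DP table's final entry dp[15][14] is also 7, so no common subsequence is longer.

7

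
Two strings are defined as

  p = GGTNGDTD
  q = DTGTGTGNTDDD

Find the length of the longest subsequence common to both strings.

6

Pick G at p[1]=q[3]; then G at p[2]=q[5]; then T at p[3]=q[6]; then N at p[4]=q[8]; then D at p[6]=q[11]; then D at p[8]=q[12]; all 6 characters appear in both, in order. dp[8][12] = 6 confirms this is the maximum.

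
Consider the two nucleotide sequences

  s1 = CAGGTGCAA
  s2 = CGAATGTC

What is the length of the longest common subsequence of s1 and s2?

5

Let dp[i][j] be the LCS length of the first i bases of s1 and the first j bases of s2. dp[i][j] = dp[i-1][j-1]+1 when the i-th and j-th bases match, else max(dp[i-1][j], dp[i][j-1]).
    ·  C  G  A  A  T  G  T  C
 ·  0  0  0  0  0  0  0  0  0
 C  0  1  1  1  1  1  1  1  1
 A  0  1  1  2  2  2  2  2  2
 G  0  1  2  2  2  2  3  3  3
 G  0  1  2  2  2  2  3  3  3
 T  0  1  2  2  2  3  3  4  4
 G  0  1  2  2  2  3  4  4  4
 C  0  1  2  2  2  3  4  4  5
 A  0  1  2  3  3  3  4  4  5
 A  0  1  2  3  4  4  4  4  5
dp[9][8] = 5. One LCS (by backtracking along matches): CAGTC.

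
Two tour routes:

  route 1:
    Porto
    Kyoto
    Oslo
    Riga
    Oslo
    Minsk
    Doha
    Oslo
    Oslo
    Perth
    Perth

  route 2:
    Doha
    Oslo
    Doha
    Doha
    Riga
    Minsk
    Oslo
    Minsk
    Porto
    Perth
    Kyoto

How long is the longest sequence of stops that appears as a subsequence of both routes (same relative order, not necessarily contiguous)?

One common subsequence of length 5: Oslo at route 1[3]=route 2[2], then Riga at route 1[4]=route 2[5], then Oslo at route 1[5]=route 2[7], then Minsk at route 1[6]=route 2[8], then Perth at route 1[10]=route 2[10]. Since dp[11][11] = 5, nothing longer is possible.

5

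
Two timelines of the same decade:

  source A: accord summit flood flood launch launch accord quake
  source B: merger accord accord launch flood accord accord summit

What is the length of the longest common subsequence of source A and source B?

3

Match accord at source A[1]=source B[3] → flood at source A[3]=source B[5] → accord at source A[7]=source B[7] — 3 events in the same relative order in both. The LCS DP gives dp[8][8] = 3, so this is optimal.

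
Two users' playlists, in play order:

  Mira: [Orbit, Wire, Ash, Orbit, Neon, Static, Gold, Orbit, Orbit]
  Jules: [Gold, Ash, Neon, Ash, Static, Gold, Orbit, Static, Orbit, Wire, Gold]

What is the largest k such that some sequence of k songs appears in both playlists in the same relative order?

Pick Ash [3,2], Neon [5,3], Static [6,5], Gold [7,6], Orbit [8,7], Orbit [9,9]; all 6 songs appear in both, in order, and the DP table's final entry dp[9][11] is also 6, so no common subsequence is longer.

6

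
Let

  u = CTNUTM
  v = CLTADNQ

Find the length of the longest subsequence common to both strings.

Let dp[i][j] be the LCS length of the first i characters of u and the first j characters of v. dp[i][j] = dp[i-1][j-1]+1 when the i-th and j-th characters match, else max(dp[i-1][j], dp[i][j-1]).
    ·  C  L  T  A  D  N  Q
 ·  0  0  0  0  0  0  0  0
 C  0  1  1  1  1  1  1  1
 T  0  1  1  2  2  2  2  2
 N  0  1  1  2  2  2  3  3
 U  0  1  1  2  2  2  3  3
 T  0  1  1  2  2  2  3  3
 M  0  1  1  2  2  2  3  3
dp[6][7] = 3. One LCS (by backtracking along matches): CTN.

3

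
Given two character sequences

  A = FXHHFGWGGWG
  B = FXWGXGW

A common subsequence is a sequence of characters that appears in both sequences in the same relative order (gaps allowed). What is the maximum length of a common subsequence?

Pick F [1,1] → X [2,2] → W [7,3] → G [8,4] → G [9,6] → W [10,7]; all 6 characters appear in both, in order, and the DP table's final entry dp[11][7] is also 6, so no common subsequence is longer.

6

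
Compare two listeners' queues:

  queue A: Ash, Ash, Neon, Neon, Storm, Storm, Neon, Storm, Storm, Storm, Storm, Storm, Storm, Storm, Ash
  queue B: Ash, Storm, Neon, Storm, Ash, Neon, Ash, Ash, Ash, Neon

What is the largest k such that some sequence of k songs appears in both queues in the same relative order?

Pick Ash at queue A[1]=queue B[1]; then Neon at queue A[4]=queue B[3]; then Storm at queue A[5]=queue B[4]; then Neon at queue A[7]=queue B[6]; then Ash at queue A[15]=queue B[9]; all 5 songs appear in both, in order. The LCS DP gives dp[15][10] = 5, so this is optimal.

5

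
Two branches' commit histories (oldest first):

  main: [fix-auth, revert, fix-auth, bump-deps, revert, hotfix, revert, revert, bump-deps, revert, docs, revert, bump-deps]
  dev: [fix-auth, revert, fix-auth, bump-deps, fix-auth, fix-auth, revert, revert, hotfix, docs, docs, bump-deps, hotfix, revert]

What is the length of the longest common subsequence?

Pick fix-auth (main #1, dev #1), then revert (main #2, dev #2), then fix-auth (main #3, dev #3), then bump-deps (main #4, dev #4), then revert (main #5, dev #8), then hotfix (main #6, dev #9), then bump-deps (main #9, dev #12), then revert (main #12, dev #14); all 8 commits appear in both, in order, and the DP table's final entry dp[13][14] is also 8, so no common subsequence is longer.

8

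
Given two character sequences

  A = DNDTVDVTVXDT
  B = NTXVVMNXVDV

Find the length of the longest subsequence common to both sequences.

Let dp[i][j] be the LCS length of the first i characters of A and the first j characters of B. dp[i][j] = dp[i-1][j-1]+1 when the i-th and j-th characters match, else max(dp[i-1][j], dp[i][j-1]).
    ·  N  T  X  V  V  M  N  X  V  D  V
 ·  0  0  0  0  0  0  0  0  0  0  0  0
 D  0  0  0  0  0  0  0  0  0  0  1  1
 N  0  1  1  1  1  1  1  1  1  1  1  1
 D  0  1  1  1  1  1  1  1  1  1  2  2
 T  0  1  2  2  2  2  2  2  2  2  2  2
 V  0  1  2  2  3  3  3  3  3  3  3  3
 D  0  1  2  2  3  3  3  3  3  3  4  4
 V  0  1  2  2  3  4  4  4  4  4  4  5
 T  0  1  2  2  3  4  4  4  4  4  4  5
 V  0  1  2  2  3  4  4  4  4  5  5  5
 X  0  1  2  3  3  4  4  4  5  5  5  5
 D  0  1  2  3  3  4  4  4  5  5  6  6
 T  0  1  2  3  3  4  4  4  5  5  6  6
dp[12][11] = 6. One LCS (by backtracking along matches): NTVVVD.

6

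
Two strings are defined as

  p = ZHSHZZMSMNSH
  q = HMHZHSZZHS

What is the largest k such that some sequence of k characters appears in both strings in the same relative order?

Match Z at p[1]=q[4], H at p[2]=q[5], S at p[3]=q[6], Z at p[5]=q[7], Z at p[6]=q[8], S at p[11]=q[10] — 6 characters in the same relative order in both. dp[12][10] = 6 confirms this is the maximum.

6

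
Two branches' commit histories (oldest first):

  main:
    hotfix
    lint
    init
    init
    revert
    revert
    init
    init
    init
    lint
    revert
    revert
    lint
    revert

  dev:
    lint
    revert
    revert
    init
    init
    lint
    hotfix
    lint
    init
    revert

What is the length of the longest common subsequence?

One common subsequence of length 8: lint (main #2, dev #1), then revert (main #5, dev #2), then revert (main #6, dev #3), then init (main #8, dev #4), then init (main #9, dev #5), then lint (main #10, dev #6), then lint (main #13, dev #8), then revert (main #14, dev #10), and the DP table's final entry dp[14][10] is also 8, so no common subsequence is longer.

8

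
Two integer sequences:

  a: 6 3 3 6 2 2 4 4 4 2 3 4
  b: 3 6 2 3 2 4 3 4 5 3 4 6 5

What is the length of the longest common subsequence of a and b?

Match 3 (a #3, b #1), then 6 (a #4, b #2), then 2 (a #5, b #3), then 2 (a #6, b #5), then 4 (a #7, b #6), then 4 (a #8, b #8), then 3 (a #11, b #10), then 4 (a #12, b #11) — 8 values in the same relative order in both. The LCS DP gives dp[12][13] = 8, so this is optimal.

8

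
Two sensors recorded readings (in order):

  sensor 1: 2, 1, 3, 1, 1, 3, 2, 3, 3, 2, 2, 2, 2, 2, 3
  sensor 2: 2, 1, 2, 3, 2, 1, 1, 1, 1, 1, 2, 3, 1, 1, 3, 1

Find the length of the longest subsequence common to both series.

Pick 2 at sensor 1[1]=sensor 2[1]; then 1 at sensor 1[2]=sensor 2[2]; then 3 at sensor 1[3]=sensor 2[4]; then 1 at sensor 1[4]=sensor 2[9]; then 1 at sensor 1[5]=sensor 2[10]; then 2 at sensor 1[7]=sensor 2[11]; then 3 at sensor 1[8]=sensor 2[12]; then 3 at sensor 1[9]=sensor 2[15]; all 8 values appear in both, in order. dp[15][16] = 8 confirms this is the maximum.

8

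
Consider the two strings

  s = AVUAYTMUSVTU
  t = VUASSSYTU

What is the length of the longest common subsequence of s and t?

Let dp[i][j] be the LCS length of the first i characters of s and the first j characters of t. dp[i][j] = dp[i-1][j-1]+1 when the i-th and j-th characters match, else max(dp[i-1][j], dp[i][j-1]).
    ·  V  U  A  S  S  S  Y  T  U
 ·  0  0  0  0  0  0  0  0  0  0
 A  0  0  0  1  1  1  1  1  1  1
 V  0  1  1  1  1  1  1  1  1  1
 U  0  1  2  2  2  2  2  2  2  2
 A  0  1  2  3  3  3  3  3  3  3
 Y  0  1  2  3  3  3  3  4  4  4
 T  0  1  2  3  3  3  3  4  5  5
 M  0  1  2  3  3  3  3  4  5  5
 U  0  1  2  3  3  3  3  4  5  6
 S  0  1  2  3  4  4  4  4  5  6
 V  0  1  2  3  4  4  4  4  5  6
 T  0  1  2  3  4  4  4  4  5  6
 U  0  1  2  3  4  4  4  4  5  6
dp[12][9] = 6. One LCS (by backtracking along matches): VUAYTU.

6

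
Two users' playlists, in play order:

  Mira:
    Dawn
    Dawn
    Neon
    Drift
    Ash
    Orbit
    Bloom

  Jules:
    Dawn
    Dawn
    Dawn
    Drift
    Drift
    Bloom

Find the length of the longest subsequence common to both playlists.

Pick Dawn (Mira #1, Jules #2), Dawn (Mira #2, Jules #3), Drift (Mira #4, Jules #5), Bloom (Mira #7, Jules #6); all 4 songs appear in both, in order, and the DP table's final entry dp[7][6] is also 4, so no common subsequence is longer.

4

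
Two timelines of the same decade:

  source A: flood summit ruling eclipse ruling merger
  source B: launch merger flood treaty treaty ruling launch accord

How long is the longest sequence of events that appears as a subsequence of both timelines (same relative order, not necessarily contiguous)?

2

Pick flood (source A #1, source B #3); then ruling (source A #3, source B #6); all 2 events appear in both, in order. The LCS DP gives dp[6][8] = 2, so this is optimal.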